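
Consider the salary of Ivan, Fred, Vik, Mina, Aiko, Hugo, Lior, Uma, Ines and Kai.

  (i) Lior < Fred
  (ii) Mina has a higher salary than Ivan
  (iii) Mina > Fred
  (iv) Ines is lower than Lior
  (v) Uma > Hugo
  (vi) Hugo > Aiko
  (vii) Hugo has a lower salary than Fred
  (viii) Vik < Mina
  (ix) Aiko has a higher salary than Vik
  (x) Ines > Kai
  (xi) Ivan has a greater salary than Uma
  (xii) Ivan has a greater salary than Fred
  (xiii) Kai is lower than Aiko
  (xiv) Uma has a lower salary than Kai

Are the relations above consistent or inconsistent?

We have Kai < Aiko stated directly, yet also Aiko < Hugo < Uma < Kai by chaining the others — so Aiko < Kai. Contradiction.

inconsistent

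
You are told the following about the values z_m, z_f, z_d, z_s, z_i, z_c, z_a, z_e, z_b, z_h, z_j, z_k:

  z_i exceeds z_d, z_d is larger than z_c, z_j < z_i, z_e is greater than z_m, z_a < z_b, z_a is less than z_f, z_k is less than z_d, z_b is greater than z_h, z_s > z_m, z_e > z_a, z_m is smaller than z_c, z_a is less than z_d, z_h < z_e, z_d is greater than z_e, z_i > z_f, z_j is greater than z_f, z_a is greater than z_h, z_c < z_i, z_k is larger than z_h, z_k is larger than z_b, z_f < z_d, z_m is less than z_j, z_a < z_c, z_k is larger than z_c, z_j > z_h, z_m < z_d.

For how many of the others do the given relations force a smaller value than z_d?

8

The elements the relations force below z_d are z_m, z_h, z_a, z_f, z_b, z_c, z_k, z_e — no chain reaches any other.
That is 8.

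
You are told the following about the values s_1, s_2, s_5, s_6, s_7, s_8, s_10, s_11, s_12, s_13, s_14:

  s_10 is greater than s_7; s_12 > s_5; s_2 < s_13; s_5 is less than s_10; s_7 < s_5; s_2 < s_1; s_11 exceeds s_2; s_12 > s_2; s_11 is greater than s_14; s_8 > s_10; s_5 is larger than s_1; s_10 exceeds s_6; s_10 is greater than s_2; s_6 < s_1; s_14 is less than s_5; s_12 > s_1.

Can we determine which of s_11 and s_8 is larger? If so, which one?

undetermined

Following every chain through s_11: below s_11 we get s_2, s_14.
s_8 is not reached, and no chain runs the other way from s_8 to s_11.
So the given relations leave the order of s_11 and s_8 undetermined.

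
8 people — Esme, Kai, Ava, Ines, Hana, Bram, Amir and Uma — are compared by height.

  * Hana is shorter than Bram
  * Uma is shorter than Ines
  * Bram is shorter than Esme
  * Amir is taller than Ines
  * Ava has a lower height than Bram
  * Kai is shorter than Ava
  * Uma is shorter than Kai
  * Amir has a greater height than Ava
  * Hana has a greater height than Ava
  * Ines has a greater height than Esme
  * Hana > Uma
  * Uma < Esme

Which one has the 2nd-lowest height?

Piecing the relations together gives one ordering: Uma < Kai < Ava < Hana < Bram < Esme < Ines < Amir.
The 2nd smallest is Kai.

Kai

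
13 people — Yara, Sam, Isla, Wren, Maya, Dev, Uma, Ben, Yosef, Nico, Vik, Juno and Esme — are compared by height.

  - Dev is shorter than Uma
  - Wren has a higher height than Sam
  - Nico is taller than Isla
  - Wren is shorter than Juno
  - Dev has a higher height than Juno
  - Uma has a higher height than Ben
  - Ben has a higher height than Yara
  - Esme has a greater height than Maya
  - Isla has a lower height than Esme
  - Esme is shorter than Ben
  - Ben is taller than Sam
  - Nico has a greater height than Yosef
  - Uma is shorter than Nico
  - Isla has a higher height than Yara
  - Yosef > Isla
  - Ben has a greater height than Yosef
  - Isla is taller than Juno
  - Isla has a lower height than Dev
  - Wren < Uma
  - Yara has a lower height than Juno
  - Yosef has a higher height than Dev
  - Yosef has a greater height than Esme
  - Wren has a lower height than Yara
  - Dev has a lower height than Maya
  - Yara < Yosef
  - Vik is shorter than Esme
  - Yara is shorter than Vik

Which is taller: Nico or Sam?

Sam < Wren < Juno < Isla < Dev < Maya < Esme < Yosef < Ben < Uma < Nico, by transitivity through Wren, Juno, Isla, Dev, Maya, Esme, Yosef, Ben, Uma.
So Sam < Nico; Nico is the taller of the two.

Nico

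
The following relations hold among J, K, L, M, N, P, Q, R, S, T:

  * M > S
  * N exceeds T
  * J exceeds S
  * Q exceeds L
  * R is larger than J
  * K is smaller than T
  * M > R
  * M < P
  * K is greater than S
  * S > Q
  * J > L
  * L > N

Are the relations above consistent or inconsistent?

We have S < K stated directly, yet also K < T < N < L < Q < S by chaining the others — so K < S. Contradiction.

inconsistent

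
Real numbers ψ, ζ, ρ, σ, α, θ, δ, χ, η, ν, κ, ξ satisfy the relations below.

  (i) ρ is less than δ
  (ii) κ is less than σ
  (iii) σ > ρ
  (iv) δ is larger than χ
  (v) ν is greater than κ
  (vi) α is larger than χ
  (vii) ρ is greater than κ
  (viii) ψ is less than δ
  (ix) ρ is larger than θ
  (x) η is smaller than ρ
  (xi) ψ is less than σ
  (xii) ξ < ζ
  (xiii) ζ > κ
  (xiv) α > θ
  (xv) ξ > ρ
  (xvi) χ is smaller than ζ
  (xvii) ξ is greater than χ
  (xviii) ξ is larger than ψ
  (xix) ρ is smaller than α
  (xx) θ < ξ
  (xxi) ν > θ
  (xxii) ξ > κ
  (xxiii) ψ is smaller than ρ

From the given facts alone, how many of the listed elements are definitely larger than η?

6

Directly above η: ρ.
One step further: α, σ, ξ, δ (5 so far).
One step further: ζ (6 so far).
No other element is forced above η by the given relations, so the count is 6.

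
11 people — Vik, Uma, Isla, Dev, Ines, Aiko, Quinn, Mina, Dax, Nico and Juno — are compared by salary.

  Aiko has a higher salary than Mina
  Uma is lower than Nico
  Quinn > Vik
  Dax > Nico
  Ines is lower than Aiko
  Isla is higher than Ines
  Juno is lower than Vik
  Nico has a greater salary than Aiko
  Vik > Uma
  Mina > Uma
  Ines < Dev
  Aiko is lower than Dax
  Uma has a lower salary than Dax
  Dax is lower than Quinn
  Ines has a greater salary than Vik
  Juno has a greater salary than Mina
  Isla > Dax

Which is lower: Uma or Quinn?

Uma < Mina and Mina < Juno give Uma < Juno.
With Juno < Vik: Uma < Mina < Juno < Vik.
Then Vik < Ines extends the chain to Ines.
With Ines < Aiko: Uma < Mina < Juno < Vik < Ines < Aiko.
Then Aiko < Nico extends the chain to Nico.
Then Nico < Dax extends the chain to Dax.
Then Dax < Quinn extends the chain to Quinn.
So Uma < Quinn; Uma is the lower of the two.

Uma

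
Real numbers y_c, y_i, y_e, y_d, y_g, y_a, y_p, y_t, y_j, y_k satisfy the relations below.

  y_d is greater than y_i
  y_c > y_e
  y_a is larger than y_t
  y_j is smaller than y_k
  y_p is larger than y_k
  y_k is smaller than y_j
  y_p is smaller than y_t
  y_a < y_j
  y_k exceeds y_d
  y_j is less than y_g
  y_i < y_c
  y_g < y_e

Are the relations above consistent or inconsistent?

inconsistent

We have y_j < y_k stated directly, yet also y_k < y_p < y_t < y_a < y_j by chaining the others — so y_k < y_j. Contradiction.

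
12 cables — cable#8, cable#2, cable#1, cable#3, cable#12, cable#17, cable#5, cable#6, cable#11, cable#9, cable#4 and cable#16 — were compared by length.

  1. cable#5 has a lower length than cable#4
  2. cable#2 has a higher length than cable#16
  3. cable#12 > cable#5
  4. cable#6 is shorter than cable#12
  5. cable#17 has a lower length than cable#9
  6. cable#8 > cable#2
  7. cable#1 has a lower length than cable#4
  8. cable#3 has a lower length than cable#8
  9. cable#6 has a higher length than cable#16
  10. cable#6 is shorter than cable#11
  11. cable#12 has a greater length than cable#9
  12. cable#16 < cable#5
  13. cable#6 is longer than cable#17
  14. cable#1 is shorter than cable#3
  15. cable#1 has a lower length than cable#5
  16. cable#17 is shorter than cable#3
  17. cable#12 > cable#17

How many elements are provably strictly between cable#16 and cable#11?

Chaining upward from cable#16 reaches: cable#2, cable#8, cable#6, cable#5, cable#4, cable#12.
Chaining downward from cable#11 reaches: cable#17, cable#6.
Strictly between cable#16 and cable#11 are those in both lists: cable#6 — 1 element.

1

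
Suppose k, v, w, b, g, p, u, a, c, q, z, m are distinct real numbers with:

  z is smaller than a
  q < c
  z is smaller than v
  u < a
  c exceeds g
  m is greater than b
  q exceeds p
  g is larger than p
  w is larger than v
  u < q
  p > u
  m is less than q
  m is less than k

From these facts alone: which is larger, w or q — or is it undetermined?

Following every chain through q: above q we get c; below q we get u, b, m, p.
w is not reached, and no chain runs the other way from w to q.
So the given relations leave the order of q and w undetermined.

undetermined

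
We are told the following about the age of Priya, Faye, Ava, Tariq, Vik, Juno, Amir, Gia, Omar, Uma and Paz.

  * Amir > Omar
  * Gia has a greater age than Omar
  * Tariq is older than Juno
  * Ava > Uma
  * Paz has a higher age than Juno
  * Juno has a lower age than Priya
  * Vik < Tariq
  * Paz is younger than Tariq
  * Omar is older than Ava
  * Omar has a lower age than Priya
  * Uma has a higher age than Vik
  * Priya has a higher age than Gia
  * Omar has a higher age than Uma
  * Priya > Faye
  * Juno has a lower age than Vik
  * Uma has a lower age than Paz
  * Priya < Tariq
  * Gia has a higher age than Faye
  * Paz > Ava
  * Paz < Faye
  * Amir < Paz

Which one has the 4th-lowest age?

Ava

Piecing the relations together gives one ordering: Juno < Vik < Uma < Ava < Omar < Amir < Paz < Faye < Gia < Priya < Tariq.
The 4th smallest is Ava.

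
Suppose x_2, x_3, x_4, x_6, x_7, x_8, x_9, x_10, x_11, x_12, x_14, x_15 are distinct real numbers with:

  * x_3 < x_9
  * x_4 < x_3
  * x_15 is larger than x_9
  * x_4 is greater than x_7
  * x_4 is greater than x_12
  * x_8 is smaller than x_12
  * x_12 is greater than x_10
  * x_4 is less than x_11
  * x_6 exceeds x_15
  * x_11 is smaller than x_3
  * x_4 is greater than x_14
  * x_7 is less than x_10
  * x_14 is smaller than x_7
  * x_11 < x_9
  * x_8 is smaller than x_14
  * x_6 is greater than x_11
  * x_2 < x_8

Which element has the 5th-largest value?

x_11

Piecing the relations together gives one ordering: x_2 < x_8 < x_14 < x_7 < x_10 < x_12 < x_4 < x_11 < x_3 < x_9 < x_15 < x_6.
Counting 5 from the largest end gives x_11.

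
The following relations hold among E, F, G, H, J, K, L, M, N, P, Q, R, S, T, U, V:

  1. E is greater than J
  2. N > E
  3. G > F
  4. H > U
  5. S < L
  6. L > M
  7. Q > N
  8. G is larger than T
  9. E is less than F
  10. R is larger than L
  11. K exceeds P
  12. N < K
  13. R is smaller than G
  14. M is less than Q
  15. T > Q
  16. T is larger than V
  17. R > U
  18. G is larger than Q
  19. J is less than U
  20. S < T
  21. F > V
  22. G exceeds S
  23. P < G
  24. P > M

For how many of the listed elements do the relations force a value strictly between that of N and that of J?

The relations place J below N. An element lies strictly between them when it is forced above J and also forced below N.
Above J: {E, F, U, R, H, Q, T, K, G}. Below N: {E}.
Intersection: {E} — 1.

1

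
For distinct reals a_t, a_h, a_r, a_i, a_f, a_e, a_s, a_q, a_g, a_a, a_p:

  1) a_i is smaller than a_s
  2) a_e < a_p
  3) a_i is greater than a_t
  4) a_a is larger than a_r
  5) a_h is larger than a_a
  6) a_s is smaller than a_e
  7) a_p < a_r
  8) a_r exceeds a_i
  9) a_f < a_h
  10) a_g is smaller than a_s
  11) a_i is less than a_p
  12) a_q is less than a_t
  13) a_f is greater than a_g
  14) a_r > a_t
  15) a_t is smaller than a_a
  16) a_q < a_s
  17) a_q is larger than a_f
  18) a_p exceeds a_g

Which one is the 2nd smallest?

Piecing the relations together gives one ordering: a_g < a_f < a_q < a_t < a_i < a_s < a_e < a_p < a_r < a_a < a_h.
The 2nd smallest is a_f.

a_f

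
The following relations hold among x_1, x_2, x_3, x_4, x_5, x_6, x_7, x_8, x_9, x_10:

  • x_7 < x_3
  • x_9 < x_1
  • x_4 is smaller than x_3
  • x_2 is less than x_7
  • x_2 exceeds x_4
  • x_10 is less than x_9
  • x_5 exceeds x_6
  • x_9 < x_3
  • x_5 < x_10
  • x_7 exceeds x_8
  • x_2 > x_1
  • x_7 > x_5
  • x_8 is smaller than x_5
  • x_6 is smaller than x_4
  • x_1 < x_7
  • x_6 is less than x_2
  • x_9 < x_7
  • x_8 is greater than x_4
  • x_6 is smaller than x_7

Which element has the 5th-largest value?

x_9

Chaining the given pairs: x_6 < x_4 < x_8 < x_5 < x_10 < x_9 < x_1 < x_2 < x_7 < x_3.
The 5th largest is x_9.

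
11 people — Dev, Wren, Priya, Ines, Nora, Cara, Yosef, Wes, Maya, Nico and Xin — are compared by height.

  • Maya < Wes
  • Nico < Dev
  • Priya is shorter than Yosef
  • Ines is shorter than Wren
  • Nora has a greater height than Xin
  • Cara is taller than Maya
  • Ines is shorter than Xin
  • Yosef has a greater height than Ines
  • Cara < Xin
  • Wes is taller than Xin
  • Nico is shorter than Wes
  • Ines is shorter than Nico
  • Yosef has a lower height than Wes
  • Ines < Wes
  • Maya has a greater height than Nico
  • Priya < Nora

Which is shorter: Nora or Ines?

Following the relations from Ines: Ines < Nico < Maya < Cara < Xin < Nora.
So Ines < Nora; Ines is the shorter of the two.

Ines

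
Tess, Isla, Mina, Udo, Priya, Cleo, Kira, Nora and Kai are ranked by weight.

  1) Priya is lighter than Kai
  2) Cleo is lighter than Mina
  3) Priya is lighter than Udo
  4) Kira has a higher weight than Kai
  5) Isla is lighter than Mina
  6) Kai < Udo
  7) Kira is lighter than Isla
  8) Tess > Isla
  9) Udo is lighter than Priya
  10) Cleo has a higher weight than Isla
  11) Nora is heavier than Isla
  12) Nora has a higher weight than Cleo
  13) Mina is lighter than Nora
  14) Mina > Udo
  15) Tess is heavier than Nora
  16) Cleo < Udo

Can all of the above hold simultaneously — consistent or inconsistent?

We have Udo < Priya stated directly, yet also Priya < Kai < Kira < Isla < Cleo < Udo by chaining the others — so Priya < Udo. Contradiction.

inconsistent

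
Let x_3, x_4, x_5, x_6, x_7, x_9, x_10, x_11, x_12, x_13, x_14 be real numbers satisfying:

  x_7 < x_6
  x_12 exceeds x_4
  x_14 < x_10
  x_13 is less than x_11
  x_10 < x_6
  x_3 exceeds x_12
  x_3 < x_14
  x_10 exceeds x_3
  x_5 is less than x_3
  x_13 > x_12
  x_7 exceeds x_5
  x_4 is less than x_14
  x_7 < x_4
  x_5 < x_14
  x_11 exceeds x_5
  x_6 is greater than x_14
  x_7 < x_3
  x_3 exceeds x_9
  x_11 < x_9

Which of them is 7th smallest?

x_9

Chaining the given pairs: x_5 < x_7 < x_4 < x_12 < x_13 < x_11 < x_9 < x_3 < x_14 < x_10 < x_6.
Counting 7 from the smallest end gives x_9.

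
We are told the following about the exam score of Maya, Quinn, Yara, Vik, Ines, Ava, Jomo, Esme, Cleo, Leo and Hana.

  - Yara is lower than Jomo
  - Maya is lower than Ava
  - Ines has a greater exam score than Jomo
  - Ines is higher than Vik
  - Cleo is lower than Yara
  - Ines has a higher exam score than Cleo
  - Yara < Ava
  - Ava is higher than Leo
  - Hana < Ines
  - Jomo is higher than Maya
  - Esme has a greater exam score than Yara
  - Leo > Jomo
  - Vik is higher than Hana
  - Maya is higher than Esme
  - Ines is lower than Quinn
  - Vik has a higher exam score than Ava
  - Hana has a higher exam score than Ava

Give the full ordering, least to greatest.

Each adjacent pair is fixed by a given relation: Cleo < Yara; Yara < Esme; Esme < Maya; Maya < Jomo; Jomo < Leo; Leo < Ava; Ava < Hana; Hana < Vik; Vik < Ines; Ines < Quinn. Chaining them end to end gives the full order.

Cleo < Yara < Esme < Maya < Jomo < Leo < Ava < Hana < Vik < Ines < Quinn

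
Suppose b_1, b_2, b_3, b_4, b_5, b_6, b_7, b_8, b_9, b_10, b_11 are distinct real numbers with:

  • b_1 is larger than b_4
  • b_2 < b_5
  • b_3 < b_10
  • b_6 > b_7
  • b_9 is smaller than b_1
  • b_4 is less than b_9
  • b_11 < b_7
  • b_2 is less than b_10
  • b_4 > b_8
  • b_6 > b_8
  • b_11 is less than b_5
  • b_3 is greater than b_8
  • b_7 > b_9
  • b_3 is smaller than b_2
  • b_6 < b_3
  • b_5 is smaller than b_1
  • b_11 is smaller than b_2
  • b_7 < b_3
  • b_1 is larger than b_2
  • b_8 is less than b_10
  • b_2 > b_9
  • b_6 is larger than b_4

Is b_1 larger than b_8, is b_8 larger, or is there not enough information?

b_1

Chaining the given relations: b_8 < b_4 < b_9 < b_7 < b_6 < b_3 < b_2 < b_5 < b_1.
So b_1 is larger.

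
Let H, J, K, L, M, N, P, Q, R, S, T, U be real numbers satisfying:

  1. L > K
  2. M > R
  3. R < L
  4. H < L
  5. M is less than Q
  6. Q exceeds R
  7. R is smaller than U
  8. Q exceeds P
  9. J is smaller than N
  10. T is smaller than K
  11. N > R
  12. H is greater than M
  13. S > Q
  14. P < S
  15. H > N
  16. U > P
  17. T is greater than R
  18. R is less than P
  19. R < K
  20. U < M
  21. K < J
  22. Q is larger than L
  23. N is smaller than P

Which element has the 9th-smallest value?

The consecutive relations fix a unique order: R < T < K < J < N < P < U < M < H < L < Q < S.
The 9th smallest is H.

H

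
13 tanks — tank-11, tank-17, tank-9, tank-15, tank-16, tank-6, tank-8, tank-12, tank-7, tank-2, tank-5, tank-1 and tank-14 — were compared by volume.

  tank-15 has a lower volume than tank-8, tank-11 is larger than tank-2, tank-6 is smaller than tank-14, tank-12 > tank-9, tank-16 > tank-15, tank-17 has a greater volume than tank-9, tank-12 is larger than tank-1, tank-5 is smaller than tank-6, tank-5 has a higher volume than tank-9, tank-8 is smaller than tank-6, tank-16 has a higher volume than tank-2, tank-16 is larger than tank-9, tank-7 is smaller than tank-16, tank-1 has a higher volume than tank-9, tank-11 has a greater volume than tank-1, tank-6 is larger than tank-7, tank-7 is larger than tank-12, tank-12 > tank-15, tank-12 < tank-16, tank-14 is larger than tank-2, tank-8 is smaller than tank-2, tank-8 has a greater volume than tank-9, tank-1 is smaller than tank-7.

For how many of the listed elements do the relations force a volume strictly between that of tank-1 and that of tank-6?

2

The relations place tank-1 below tank-6. An element lies strictly between them when it is forced above tank-1 and also forced below tank-6.
Above tank-1: {tank-12, tank-7, tank-11, tank-14, tank-16}. Below tank-6: {tank-9, tank-15, tank-8, tank-5, tank-12, tank-7}.
Intersection: {tank-12, tank-7} — 2.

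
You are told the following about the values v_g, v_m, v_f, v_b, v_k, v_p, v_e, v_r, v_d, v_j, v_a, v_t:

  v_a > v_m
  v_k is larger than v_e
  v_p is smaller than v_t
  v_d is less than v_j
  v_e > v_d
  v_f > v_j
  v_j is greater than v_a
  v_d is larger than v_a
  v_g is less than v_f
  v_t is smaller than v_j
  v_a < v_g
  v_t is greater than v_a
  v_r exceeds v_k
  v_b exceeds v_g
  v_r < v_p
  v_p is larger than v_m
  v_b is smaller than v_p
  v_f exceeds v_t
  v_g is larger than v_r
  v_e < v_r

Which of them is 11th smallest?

Chaining the given pairs: v_m < v_a < v_d < v_e < v_k < v_r < v_g < v_b < v_p < v_t < v_j < v_f.
The 11th smallest is v_j.

v_j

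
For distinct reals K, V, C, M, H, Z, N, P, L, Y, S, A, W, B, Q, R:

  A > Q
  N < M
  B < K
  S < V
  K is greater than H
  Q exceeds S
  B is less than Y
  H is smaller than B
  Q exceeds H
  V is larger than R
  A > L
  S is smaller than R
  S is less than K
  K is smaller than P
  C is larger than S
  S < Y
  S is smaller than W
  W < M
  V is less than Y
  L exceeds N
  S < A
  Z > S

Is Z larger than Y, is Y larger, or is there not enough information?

Following every chain through Y: below Y we get S, H, R, B, V.
Z is not reached, and no chain runs the other way from Z to Y.
So the given relations leave the order of Y and Z undetermined.

undetermined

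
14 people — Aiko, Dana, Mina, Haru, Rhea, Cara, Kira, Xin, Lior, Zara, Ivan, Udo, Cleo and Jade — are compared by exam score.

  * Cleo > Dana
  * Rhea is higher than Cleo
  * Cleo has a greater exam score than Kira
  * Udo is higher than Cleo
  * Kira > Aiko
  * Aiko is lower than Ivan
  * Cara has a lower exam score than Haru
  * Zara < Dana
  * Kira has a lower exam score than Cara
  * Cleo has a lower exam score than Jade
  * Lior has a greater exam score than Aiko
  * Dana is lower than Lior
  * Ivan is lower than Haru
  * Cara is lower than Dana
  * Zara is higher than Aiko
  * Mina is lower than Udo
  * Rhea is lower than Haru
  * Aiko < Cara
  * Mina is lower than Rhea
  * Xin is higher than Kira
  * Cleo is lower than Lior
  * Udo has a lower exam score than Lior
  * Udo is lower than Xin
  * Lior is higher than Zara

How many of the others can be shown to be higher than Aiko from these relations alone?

12

The elements the relations force above Aiko are Zara, Kira, Cara, Ivan, Dana, Cleo, Udo, Rhea, Lior, Xin, Jade, Haru — no chain reaches any other.
That is 12.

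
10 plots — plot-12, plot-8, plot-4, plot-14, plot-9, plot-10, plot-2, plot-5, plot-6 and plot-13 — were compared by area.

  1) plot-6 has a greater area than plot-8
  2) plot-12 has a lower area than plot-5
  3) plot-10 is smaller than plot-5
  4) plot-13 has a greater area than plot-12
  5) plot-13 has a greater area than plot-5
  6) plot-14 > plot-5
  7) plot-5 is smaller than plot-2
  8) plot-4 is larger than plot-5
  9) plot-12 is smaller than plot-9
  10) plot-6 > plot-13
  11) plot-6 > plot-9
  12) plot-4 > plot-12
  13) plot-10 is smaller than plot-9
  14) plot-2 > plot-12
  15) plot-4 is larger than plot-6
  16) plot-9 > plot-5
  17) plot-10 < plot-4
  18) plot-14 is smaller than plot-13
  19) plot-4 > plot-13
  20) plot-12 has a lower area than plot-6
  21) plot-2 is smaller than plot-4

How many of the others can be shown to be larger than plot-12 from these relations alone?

7

From plot-12 the given relations immediately reach plot-5, plot-2, plot-9, plot-13, plot-6, plot-4.
From those, plot-14 — 7 in total.
No other element is forced above plot-12 by the given relations, so the count is 7.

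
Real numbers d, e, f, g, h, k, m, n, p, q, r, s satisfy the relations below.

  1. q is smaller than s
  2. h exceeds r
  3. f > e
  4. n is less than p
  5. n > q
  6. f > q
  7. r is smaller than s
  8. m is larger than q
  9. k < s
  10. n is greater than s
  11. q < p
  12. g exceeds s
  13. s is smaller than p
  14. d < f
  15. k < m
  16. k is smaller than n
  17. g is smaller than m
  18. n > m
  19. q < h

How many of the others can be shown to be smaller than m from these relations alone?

5

The elements the relations force below m are q, r, k, s, g — no chain reaches any other.
That is 5.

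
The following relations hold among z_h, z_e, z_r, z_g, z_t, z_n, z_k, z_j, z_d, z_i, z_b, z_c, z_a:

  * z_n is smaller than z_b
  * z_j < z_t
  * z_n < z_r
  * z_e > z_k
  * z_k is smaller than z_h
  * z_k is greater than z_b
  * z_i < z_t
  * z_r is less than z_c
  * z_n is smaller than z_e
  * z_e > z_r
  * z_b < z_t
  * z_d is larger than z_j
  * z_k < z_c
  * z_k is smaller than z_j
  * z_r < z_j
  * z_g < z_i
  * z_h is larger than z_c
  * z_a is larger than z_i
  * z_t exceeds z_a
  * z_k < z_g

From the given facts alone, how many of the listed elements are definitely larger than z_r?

6

The elements the relations force above z_r are z_e, z_j, z_c, z_t, z_h, z_d — no chain reaches any other.
That is 6.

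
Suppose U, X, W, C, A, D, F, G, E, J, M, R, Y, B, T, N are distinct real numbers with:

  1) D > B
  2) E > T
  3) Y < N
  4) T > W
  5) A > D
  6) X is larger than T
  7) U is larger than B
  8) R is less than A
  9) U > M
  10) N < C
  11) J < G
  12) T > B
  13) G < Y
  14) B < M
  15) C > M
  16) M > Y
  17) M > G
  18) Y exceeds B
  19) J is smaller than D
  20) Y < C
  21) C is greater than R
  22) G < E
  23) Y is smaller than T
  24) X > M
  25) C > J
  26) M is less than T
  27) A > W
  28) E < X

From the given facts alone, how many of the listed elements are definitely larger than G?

8

From G the given relations immediately reach Y, M, E.
From those, N, T, C, U, X — 8 in total.
Nothing else is reachable above G; 8 in all.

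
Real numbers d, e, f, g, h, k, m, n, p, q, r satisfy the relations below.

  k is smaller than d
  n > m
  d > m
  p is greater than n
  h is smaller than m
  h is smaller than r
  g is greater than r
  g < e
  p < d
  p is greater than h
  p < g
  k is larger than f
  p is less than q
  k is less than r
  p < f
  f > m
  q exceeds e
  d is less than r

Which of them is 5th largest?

d

Piecing the relations together gives one ordering: h < m < n < p < f < k < d < r < g < e < q.
The 5th largest is d.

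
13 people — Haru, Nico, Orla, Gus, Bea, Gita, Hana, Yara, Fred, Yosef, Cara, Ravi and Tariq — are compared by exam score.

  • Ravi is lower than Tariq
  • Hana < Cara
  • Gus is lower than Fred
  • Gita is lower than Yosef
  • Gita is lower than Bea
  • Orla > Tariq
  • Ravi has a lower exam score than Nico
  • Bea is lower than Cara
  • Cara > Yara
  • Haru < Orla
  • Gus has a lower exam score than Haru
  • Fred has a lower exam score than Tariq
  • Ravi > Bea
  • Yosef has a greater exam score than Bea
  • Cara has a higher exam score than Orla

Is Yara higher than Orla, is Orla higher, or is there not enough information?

undetermined

Following every chain through Yara: above Yara we get Cara.
Orla is not reached, and no chain runs the other way from Orla to Yara.
So the given relations leave the order of Yara and Orla undetermined.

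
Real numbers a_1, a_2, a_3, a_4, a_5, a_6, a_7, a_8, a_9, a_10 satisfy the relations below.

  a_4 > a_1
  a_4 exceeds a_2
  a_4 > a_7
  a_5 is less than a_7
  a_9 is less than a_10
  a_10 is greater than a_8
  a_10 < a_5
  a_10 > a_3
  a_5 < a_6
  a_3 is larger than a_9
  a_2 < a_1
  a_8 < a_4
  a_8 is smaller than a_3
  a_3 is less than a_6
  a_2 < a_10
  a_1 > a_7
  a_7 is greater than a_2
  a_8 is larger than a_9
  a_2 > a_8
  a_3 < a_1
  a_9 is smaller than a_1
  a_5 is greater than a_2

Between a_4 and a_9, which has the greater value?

a_4

a_9 < a_8 and a_8 < a_2 give a_9 < a_2.
Then a_2 < a_10 extends the chain to a_10.
With a_10 < a_5: a_9 < a_8 < a_2 < a_10 < a_5.
Then a_5 < a_7 extends the chain to a_7.
With a_7 < a_1: a_9 < a_8 < a_2 < a_10 < a_5 < a_7 < a_1.
With a_1 < a_4: a_9 < a_8 < a_2 < a_10 < a_5 < a_7 < a_1 < a_4.
So a_9 < a_4; a_4 is the larger of the two.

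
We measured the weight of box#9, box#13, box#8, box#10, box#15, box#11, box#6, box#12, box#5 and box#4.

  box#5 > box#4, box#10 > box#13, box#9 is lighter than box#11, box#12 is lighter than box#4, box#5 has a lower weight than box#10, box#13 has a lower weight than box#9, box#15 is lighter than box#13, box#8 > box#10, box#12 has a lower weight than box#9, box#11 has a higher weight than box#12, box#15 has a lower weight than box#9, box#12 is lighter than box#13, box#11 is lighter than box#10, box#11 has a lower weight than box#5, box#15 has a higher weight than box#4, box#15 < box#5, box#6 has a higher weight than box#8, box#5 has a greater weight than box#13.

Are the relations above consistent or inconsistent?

Every relation is compatible with box#12 < box#4 < box#15 < box#13 < box#9 < box#11 < box#5 < box#10 < box#8 < box#6; the set is consistent.

consistent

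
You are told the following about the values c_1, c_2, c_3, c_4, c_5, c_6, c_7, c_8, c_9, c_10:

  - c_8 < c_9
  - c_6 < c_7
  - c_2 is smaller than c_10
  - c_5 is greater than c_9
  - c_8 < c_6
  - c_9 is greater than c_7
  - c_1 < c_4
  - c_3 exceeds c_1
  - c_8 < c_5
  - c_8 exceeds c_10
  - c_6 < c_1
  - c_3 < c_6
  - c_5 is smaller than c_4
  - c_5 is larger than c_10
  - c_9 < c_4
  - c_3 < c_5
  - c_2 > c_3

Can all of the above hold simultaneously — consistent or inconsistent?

Chaining the given relations yields c_1 < c_3 < c_2 < c_10 < c_8 < c_6, so c_1 < c_6. But one relation states c_6 < c_1. These cannot both hold.

inconsistent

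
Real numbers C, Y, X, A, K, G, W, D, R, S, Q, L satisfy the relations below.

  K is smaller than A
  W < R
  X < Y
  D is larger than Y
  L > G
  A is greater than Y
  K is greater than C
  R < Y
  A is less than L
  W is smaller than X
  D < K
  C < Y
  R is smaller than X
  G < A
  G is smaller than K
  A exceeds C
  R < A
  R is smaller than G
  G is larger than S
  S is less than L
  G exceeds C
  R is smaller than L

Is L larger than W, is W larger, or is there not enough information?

L

The relevant relations are W < R; R < X; X < Y; Y < A; A < L.
Together: W < R < X < Y < A < L.
So L is larger.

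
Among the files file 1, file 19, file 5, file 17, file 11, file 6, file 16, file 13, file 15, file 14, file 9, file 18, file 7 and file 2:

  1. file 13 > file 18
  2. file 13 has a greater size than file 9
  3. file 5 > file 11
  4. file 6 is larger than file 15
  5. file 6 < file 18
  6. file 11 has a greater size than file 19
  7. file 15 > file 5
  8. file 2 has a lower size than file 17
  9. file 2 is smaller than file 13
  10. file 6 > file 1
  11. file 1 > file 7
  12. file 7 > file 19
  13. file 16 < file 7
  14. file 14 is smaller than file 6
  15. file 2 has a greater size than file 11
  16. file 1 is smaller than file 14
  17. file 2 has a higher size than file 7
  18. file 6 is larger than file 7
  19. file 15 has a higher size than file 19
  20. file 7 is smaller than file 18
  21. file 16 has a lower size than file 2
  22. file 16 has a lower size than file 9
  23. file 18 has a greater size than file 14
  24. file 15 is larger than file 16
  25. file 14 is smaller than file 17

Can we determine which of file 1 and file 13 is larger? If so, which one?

file 13

Link the given pairs in sequence: file 1 < file 14; file 14 < file 6; file 6 < file 18; file 18 < file 13.
Together: file 1 < file 14 < file 6 < file 18 < file 13.
So file 13 is larger.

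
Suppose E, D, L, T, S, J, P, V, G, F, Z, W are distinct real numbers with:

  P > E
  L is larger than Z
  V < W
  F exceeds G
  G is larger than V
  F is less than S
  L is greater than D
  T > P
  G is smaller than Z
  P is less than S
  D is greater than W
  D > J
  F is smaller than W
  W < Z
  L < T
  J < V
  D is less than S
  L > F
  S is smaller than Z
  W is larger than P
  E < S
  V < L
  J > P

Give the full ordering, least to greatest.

Nothing is placed below E, so it is least; from there E < P; P < J; J < V; V < G; G < F; F < W; W < D; D < S; S < Z; Z < L; L < T, each given directly.

E < P < J < V < G < F < W < D < S < Z < L < T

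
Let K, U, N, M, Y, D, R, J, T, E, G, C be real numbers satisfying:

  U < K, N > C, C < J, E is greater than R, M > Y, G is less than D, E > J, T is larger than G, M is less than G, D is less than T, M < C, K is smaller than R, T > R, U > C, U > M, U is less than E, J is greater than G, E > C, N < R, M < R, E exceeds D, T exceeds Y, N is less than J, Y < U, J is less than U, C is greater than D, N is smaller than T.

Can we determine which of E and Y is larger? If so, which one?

Y < M and M < G give Y < G.
Then G < D extends the chain to D.
With D < C: Y < M < G < D < C.
With C < N: Y < M < G < D < C < N.
Then N < J extends the chain to J.
With J < U: Y < M < G < D < C < N < J < U.
Then U < K extends the chain to K.
With K < R: Y < M < G < D < C < N < J < U < K < R.
Then R < E extends the chain to E.
So E is larger.

E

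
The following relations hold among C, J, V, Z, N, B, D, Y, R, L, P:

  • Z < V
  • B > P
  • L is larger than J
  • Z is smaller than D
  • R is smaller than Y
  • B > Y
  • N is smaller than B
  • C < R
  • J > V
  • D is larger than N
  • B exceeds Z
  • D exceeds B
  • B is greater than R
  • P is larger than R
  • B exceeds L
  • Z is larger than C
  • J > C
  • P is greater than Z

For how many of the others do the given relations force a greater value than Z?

6

Directly above Z: V, P, B, D.
One step further: J (5 so far).
One step further: L (6 so far).
Nothing else is reachable above Z; 6 in all.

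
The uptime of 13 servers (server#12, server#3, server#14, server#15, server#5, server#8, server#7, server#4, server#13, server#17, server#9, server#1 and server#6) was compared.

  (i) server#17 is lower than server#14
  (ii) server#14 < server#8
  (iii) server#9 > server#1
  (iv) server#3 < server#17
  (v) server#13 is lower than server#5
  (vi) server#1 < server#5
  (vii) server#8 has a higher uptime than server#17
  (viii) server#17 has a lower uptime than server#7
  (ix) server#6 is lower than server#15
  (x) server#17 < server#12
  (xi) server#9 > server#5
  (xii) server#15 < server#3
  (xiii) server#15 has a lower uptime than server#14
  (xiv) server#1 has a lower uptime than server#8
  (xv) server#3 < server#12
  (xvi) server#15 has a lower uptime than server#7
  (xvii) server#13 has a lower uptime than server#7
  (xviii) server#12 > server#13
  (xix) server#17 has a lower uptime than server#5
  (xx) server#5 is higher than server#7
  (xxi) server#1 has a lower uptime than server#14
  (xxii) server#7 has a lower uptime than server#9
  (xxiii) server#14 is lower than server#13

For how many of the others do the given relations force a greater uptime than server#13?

Directly above server#13: server#7, server#5, server#12.
One step further: server#9 (4 so far).
No other element is forced above server#13 by the given relations, so the count is 4.

4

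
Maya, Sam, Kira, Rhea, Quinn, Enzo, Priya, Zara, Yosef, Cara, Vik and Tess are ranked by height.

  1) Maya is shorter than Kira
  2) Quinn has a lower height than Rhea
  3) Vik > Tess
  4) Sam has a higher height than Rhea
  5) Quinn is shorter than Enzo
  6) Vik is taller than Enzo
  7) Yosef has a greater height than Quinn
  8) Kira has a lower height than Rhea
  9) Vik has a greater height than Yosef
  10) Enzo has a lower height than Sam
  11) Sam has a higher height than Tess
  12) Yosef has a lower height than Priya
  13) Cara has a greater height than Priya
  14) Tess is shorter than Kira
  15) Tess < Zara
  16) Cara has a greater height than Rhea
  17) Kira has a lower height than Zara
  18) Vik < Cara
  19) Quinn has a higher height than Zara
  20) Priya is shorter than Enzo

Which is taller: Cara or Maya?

Cara

Maya < Kira and Kira < Zara give Maya < Zara.
Then Zara < Quinn extends the chain to Quinn.
Then Quinn < Yosef extends the chain to Yosef.
Then Yosef < Priya extends the chain to Priya.
Then Priya < Enzo extends the chain to Enzo.
Then Enzo < Vik extends the chain to Vik.
Then Vik < Cara extends the chain to Cara.
So Maya < Cara; Cara is the taller of the two.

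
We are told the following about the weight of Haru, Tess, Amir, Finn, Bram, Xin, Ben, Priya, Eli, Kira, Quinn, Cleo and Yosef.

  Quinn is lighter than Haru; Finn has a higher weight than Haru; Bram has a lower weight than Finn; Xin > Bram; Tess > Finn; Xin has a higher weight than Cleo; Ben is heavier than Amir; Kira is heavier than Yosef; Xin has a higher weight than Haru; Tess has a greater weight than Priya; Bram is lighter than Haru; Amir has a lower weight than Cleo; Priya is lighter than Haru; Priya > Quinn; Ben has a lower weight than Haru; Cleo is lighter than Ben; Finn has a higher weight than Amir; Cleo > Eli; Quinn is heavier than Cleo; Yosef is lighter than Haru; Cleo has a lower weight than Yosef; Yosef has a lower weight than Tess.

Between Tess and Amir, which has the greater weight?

Amir < Cleo and Cleo < Quinn give Amir < Quinn.
With Quinn < Priya: Amir < Cleo < Quinn < Priya.
With Priya < Haru: Amir < Cleo < Quinn < Priya < Haru.
With Haru < Finn: Amir < Cleo < Quinn < Priya < Haru < Finn.
Then Finn < Tess extends the chain to Tess.
So Amir < Tess; Tess is the heavier of the two.

Tess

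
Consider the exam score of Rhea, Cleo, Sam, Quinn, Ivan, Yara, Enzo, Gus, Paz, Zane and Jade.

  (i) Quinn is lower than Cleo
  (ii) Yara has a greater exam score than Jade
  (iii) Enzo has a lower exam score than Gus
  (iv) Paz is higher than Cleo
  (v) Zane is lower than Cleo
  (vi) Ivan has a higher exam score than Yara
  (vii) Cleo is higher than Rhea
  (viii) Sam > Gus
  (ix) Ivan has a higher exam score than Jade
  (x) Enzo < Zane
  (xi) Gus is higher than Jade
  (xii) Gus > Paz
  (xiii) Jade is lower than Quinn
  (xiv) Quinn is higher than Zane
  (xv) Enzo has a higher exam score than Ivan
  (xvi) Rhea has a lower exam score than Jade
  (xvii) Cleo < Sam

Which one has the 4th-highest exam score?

The consecutive relations fix a unique order: Rhea < Jade < Yara < Ivan < Enzo < Zane < Quinn < Cleo < Paz < Gus < Sam.
The 4th largest is Cleo.

Cleo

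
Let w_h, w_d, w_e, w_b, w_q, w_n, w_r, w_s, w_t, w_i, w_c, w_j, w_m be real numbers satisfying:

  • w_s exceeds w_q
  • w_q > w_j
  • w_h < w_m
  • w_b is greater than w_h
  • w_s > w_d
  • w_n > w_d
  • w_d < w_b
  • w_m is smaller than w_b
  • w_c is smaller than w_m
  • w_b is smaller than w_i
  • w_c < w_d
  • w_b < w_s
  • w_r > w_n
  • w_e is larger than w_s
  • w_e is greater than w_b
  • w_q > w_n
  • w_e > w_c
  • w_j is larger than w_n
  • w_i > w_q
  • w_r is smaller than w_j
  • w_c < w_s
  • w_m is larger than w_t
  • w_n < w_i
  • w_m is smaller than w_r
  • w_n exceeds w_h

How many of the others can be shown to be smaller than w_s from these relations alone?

From w_s the given relations immediately reach w_c, w_d, w_b, w_q.
From those, w_h, w_n, w_m, w_j — 8 in total.
From those, w_t, w_r — 10 in total.
Nothing else is reachable below w_s; 10 in all.

10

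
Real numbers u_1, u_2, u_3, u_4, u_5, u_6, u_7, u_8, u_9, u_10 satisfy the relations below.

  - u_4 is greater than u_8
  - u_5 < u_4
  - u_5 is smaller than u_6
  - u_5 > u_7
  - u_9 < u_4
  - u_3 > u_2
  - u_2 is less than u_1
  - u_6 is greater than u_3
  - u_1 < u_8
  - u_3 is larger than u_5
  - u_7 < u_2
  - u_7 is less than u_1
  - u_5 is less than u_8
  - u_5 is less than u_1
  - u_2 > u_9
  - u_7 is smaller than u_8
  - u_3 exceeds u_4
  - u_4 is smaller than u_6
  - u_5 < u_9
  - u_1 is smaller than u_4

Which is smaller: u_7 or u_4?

u_7

u_7 < u_5 and u_5 < u_9 give u_7 < u_9.
With u_9 < u_2: u_7 < u_5 < u_9 < u_2.
With u_2 < u_1: u_7 < u_5 < u_9 < u_2 < u_1.
Then u_1 < u_8 extends the chain to u_8.
Then u_8 < u_4 extends the chain to u_4.
So u_7 < u_4; u_7 is the smaller of the two.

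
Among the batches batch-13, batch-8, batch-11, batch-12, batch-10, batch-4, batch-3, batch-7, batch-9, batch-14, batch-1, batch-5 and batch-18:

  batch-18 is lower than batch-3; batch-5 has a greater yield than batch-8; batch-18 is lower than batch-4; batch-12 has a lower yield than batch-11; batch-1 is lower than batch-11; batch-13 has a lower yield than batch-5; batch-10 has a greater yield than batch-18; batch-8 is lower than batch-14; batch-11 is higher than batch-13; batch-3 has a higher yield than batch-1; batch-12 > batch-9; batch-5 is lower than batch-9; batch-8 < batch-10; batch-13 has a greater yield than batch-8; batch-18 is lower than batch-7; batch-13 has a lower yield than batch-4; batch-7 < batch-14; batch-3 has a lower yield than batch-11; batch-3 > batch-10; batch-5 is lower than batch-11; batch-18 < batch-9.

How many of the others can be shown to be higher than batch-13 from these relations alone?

Directly above batch-13: batch-5, batch-11, batch-4.
One step further: batch-9 (4 so far).
One step further: batch-12 (5 so far).
No other element is forced above batch-13 by the given relations, so the count is 5.

5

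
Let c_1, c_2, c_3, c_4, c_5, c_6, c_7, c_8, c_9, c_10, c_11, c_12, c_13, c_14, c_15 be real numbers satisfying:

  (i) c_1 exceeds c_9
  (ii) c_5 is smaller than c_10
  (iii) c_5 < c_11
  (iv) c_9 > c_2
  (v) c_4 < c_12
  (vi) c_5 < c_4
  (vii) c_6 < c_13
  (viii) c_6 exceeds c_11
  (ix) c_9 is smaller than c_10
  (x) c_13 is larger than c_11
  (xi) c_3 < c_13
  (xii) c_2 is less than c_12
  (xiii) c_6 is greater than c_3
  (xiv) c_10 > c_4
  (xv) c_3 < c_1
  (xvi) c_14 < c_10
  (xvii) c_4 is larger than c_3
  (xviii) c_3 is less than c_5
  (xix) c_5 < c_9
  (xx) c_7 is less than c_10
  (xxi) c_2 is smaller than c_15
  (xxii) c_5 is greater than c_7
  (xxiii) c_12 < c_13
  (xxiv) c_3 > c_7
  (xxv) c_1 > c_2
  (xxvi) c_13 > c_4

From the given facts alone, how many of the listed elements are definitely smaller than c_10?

From c_10 the given relations immediately reach c_7, c_5, c_4, c_9, c_14.
From those, c_2, c_3 — 7 in total.
No other element is forced below c_10 by the given relations, so the count is 7.

7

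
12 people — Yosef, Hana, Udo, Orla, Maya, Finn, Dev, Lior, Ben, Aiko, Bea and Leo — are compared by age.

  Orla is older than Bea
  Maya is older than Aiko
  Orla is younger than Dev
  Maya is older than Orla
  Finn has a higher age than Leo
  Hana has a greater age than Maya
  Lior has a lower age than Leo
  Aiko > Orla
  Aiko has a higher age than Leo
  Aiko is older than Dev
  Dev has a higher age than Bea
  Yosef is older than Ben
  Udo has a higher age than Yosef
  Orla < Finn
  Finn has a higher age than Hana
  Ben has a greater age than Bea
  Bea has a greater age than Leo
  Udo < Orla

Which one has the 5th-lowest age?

The consecutive relations fix a unique order: Lior < Leo < Bea < Ben < Yosef < Udo < Orla < Dev < Aiko < Maya < Hana < Finn.
The 5th smallest is Yosef.

Yosef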